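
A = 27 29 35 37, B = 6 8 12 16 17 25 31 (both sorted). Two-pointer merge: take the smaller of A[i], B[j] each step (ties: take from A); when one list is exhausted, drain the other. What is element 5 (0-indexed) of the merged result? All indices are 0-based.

i=0 j=0: A[i]=27>B[j]=6 take 6, j++
i=0 j=1: A[i]=27>B[j]=8 take 8, j++
i=0 j=2: A[i]=27>B[j]=12 take 12, j++
i=0 j=3: A[i]=27>B[j]=16 take 16, j++
i=0 j=4: A[i]=27>B[j]=17 take 17, j++
i=0 j=5: A[i]=27>B[j]=25 take 25, j++
i=0 j=6: A[i]=27<=B[j]=31 take 27, i++
i=1 j=6: A[i]=29<=B[j]=31 take 29, i++
i=2 j=6: A[i]=35>B[j]=31 take 31, j++
i=2 j=7: B done, take A[i]=35, i++
i=3 j=7: B done, take A[i]=37, i++

merged[5] = 25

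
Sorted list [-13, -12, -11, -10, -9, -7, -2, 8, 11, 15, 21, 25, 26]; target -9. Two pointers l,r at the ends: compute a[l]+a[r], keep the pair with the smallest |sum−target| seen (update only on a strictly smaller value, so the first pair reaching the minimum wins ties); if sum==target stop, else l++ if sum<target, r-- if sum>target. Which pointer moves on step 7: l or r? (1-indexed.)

l

l=1 r=13: -13+26=13 d=22 *, r--
l=1 r=12: -13+25=12 d=21 *, r--
l=1 r=11: -13+21=8 d=17 *, r--
l=1 r=10: -13+15=2 d=11 *, r--
l=1 r=9: -13+11=-2 d=7 *, r--
l=1 r=8: -13+8=-5 d=4 *, r--
l=1 r=7: -13+-2=-15 d=6, l++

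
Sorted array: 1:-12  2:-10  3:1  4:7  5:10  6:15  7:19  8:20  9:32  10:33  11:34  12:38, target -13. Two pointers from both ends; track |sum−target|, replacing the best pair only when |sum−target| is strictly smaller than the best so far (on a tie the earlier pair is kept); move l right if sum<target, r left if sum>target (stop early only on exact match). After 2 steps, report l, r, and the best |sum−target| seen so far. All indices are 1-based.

l=1, r=10, best |Δ|=35

[1,12] -12+38=26 d=39 * → r--
[1,11] -12+34=22 d=35 * → r--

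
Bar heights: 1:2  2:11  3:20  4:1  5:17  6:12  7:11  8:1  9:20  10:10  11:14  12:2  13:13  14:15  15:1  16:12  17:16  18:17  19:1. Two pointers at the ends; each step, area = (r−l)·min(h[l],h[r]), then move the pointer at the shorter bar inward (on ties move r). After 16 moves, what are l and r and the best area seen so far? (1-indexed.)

l=1 r=19: min(2,1)*18=18 best=18 *, r--
l=1 r=18: min(2,17)*17=34 best=34 *, l++
l=2 r=18: min(11,17)*16=176 best=176 *, l++
l=3 r=18: min(20,17)*15=255 best=255 *, r--
l=3 r=17: min(20,16)*14=224 best=255, r--
l=3 r=16: min(20,12)*13=156 best=255, r--
l=3 r=15: min(20,1)*12=12 best=255, r--
l=3 r=14: min(20,15)*11=165 best=255, r--
l=3 r=13: min(20,13)*10=130 best=255, r--
l=3 r=12: min(20,2)*9=18 best=255, r--
l=3 r=11: min(20,14)*8=112 best=255, r--
l=3 r=10: min(20,10)*7=70 best=255, r--
l=3 r=9: min(20,20)*6=120 best=255, r--
l=3 r=8: min(20,1)*5=5 best=255, r--
l=3 r=7: min(20,11)*4=44 best=255, r--
l=3 r=6: min(20,12)*3=36 best=255, r--

l=3, r=5, best area=255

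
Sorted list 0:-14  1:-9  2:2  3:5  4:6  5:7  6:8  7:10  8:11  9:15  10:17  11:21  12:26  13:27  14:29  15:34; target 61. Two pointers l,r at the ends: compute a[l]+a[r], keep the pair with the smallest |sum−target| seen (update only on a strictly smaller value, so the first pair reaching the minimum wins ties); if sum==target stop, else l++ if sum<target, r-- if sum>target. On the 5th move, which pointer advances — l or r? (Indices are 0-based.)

[0,15] -14+34=20 d=41 * → l++
[1,15] -9+34=25 d=36 * → l++
[2,15] 2+34=36 d=25 * → l++
[3,15] 5+34=39 d=22 * → l++
[4,15] 6+34=40 d=21 * → l++

l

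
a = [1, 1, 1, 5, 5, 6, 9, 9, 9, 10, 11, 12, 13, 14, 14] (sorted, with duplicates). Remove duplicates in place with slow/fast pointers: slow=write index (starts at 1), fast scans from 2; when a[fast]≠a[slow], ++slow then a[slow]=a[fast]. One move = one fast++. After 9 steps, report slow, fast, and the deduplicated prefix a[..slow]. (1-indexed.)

slow=1 fast=2: a[fast]=1=a[slow] dup, fast++
slow=1 fast=3: a[fast]=1=a[slow] dup, fast++
slow=1 fast=4: a[fast]=5≠a[slow]=1 write a[2]=5, slow++,fast++
slow=2 fast=5: a[fast]=5=a[slow] dup, fast++
slow=2 fast=6: a[fast]=6≠a[slow]=5 write a[3]=6, slow++,fast++
slow=3 fast=7: a[fast]=9≠a[slow]=6 write a[4]=9, slow++,fast++
slow=4 fast=8: a[fast]=9=a[slow] dup, fast++
slow=4 fast=9: a[fast]=9=a[slow] dup, fast++
slow=4 fast=10: a[fast]=10≠a[slow]=9 write a[5]=10, slow++,fast++

slow=5, fast=11, prefix=[1, 5, 6, 9, 10]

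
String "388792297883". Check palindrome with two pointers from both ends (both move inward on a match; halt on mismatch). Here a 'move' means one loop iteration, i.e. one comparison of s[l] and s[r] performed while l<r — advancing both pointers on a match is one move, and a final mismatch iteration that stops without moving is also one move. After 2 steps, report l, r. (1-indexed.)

l=3, r=10

l=1 r=12: '3'=='3', l++,r--
l=2 r=11: '8'=='8', l++,r--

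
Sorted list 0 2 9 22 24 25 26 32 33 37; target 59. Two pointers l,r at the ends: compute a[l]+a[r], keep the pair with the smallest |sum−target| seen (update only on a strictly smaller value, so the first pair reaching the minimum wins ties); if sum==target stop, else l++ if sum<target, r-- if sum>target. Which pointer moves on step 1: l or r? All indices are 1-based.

l

l=1 r=10: 0+37=37 d=22 *, l++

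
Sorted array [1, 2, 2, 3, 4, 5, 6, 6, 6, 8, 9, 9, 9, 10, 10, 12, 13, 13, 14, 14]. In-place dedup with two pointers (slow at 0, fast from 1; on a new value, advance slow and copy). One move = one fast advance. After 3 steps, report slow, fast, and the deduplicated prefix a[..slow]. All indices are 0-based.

slow=0 fast=1: a[fast]=2≠a[slow]=1 write a[1]=2, slow++,fast++
slow=1 fast=2: a[fast]=2=a[slow] dup, fast++
slow=1 fast=3: a[fast]=3≠a[slow]=2 write a[2]=3, slow++,fast++

slow=2, fast=4, prefix=[1, 2, 3]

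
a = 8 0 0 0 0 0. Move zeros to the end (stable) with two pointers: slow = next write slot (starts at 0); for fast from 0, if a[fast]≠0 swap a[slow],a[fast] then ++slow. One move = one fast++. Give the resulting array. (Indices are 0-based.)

[8, 0, 0, 0, 0, 0]

slow=0 fast=0: a[fast]=8≠0 swap→a[0]=8, slow++,fast++
slow=1 fast=1: a[fast]=0, fast++
slow=1 fast=2: a[fast]=0, fast++
slow=1 fast=3: a[fast]=0, fast++
slow=1 fast=4: a[fast]=0, fast++
slow=1 fast=5: a[fast]=0, fast++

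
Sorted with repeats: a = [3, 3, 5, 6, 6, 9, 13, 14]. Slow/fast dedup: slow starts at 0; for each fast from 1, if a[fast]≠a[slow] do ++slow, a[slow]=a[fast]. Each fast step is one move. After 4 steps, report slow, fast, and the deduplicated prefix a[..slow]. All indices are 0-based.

slow=2, fast=5, prefix=[3, 5, 6]

slow=0 fast=1: a[fast]=3=a[slow] dup, fast++
slow=0 fast=2: a[fast]=5≠a[slow]=3 write a[1]=5, slow++,fast++
slow=1 fast=3: a[fast]=6≠a[slow]=5 write a[2]=6, slow++,fast++
slow=2 fast=4: a[fast]=6=a[slow] dup, fast++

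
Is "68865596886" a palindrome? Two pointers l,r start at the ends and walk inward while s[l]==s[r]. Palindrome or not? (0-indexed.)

[0,10] '6'=='6' → l++,r--
[1,9] '8'=='8' → l++,r--
[2,8] '8'=='8' → l++,r--
[3,7] '6'=='6' → l++,r--
[4,6] '5'!='9' → stop

not a palindrome (mismatch at 4,6)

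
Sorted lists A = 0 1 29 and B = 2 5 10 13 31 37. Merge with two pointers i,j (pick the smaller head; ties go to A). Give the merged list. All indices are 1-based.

[0, 1, 2, 5, 10, 13, 29, 31, 37]

i=1 j=1: A[i]=0<=B[j]=2 take 0, i++
i=2 j=1: A[i]=1<=B[j]=2 take 1, i++
i=3 j=1: A[i]=29>B[j]=2 take 2, j++
i=3 j=2: A[i]=29>B[j]=5 take 5, j++
i=3 j=3: A[i]=29>B[j]=10 take 10, j++
i=3 j=4: A[i]=29>B[j]=13 take 13, j++
i=3 j=5: A[i]=29<=B[j]=31 take 29, i++
i=4 j=5: A done, take B[j]=31, j++
i=4 j=6: A done, take B[j]=37, j++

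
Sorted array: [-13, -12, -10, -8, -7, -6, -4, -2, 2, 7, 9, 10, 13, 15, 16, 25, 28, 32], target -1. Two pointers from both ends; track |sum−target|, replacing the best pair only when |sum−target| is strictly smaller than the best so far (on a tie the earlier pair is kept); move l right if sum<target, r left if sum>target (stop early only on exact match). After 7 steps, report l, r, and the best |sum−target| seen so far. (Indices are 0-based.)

l=1, r=11, best |Δ|=1

l=0 r=17: -13+32=19 d=20 *, r--
l=0 r=16: -13+28=15 d=16 *, r--
l=0 r=15: -13+25=12 d=13 *, r--
l=0 r=14: -13+16=3 d=4 *, r--
l=0 r=13: -13+15=2 d=3 *, r--
l=0 r=12: -13+13=0 d=1 *, r--
l=0 r=11: -13+10=-3 d=2, l++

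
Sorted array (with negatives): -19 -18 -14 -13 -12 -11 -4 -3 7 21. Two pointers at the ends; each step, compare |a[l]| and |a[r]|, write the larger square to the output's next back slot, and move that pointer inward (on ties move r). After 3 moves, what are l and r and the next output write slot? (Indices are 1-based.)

[1,10] |-19|<=|21| out[10]=441 → r--
[1,9] |-19|>|7| out[9]=361 → l++
[2,9] |-18|>|7| out[8]=324 → l++

l=3, r=9, next write slot=7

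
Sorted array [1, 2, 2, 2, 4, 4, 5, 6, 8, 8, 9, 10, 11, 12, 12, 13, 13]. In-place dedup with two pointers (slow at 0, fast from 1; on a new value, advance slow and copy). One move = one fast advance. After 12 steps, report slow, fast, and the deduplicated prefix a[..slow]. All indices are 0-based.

slow=8, fast=13, prefix=[1, 2, 4, 5, 6, 8, 9, 10, 11]

slow=0 fast=1: a[fast]=2≠a[slow]=1 write a[1]=2, slow++,fast++
slow=1 fast=2: a[fast]=2=a[slow] dup, fast++
slow=1 fast=3: a[fast]=2=a[slow] dup, fast++
slow=1 fast=4: a[fast]=4≠a[slow]=2 write a[2]=4, slow++,fast++
slow=2 fast=5: a[fast]=4=a[slow] dup, fast++
slow=2 fast=6: a[fast]=5≠a[slow]=4 write a[3]=5, slow++,fast++
slow=3 fast=7: a[fast]=6≠a[slow]=5 write a[4]=6, slow++,fast++
slow=4 fast=8: a[fast]=8≠a[slow]=6 write a[5]=8, slow++,fast++
slow=5 fast=9: a[fast]=8=a[slow] dup, fast++
slow=5 fast=10: a[fast]=9≠a[slow]=8 write a[6]=9, slow++,fast++
slow=6 fast=11: a[fast]=10≠a[slow]=9 write a[7]=10, slow++,fast++
slow=7 fast=12: a[fast]=11≠a[slow]=10 write a[8]=11, slow++,fast++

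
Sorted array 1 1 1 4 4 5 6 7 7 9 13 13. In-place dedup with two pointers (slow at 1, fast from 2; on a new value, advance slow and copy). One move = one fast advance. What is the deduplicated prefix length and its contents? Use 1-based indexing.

slow=1 fast=2: a[fast]=1=a[slow] dup, fast++
slow=1 fast=3: a[fast]=1=a[slow] dup, fast++
slow=1 fast=4: a[fast]=4≠a[slow]=1 write a[2]=4, slow++,fast++
slow=2 fast=5: a[fast]=4=a[slow] dup, fast++
slow=2 fast=6: a[fast]=5≠a[slow]=4 write a[3]=5, slow++,fast++
slow=3 fast=7: a[fast]=6≠a[slow]=5 write a[4]=6, slow++,fast++
slow=4 fast=8: a[fast]=7≠a[slow]=6 write a[5]=7, slow++,fast++
slow=5 fast=9: a[fast]=7=a[slow] dup, fast++
slow=5 fast=10: a[fast]=9≠a[slow]=7 write a[6]=9, slow++,fast++
slow=6 fast=11: a[fast]=13≠a[slow]=9 write a[7]=13, slow++,fast++
slow=7 fast=12: a[fast]=13=a[slow] dup, fast++

length 7; prefix = [1, 4, 5, 6, 7, 9, 13]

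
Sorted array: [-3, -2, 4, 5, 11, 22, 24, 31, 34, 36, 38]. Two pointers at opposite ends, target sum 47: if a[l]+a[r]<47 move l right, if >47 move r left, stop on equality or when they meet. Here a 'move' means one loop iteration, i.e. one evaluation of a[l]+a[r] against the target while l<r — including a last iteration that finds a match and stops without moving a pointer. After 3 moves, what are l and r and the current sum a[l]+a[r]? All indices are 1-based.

l=1 r=11: -3+38=35 <47, l++
l=2 r=11: -2+38=36 <47, l++
l=3 r=11: 4+38=42 <47, l++

l=4, r=11, sum=43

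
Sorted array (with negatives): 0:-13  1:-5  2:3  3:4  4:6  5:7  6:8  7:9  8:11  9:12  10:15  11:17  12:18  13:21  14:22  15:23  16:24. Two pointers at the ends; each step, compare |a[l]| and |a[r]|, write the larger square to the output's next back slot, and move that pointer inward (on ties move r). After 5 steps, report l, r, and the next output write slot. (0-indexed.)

l=0, r=11, next write slot=11

l=0 r=16: |-13|<=|24| out[16]=576, r--
l=0 r=15: |-13|<=|23| out[15]=529, r--
l=0 r=14: |-13|<=|22| out[14]=484, r--
l=0 r=13: |-13|<=|21| out[13]=441, r--
l=0 r=12: |-13|<=|18| out[12]=324, r--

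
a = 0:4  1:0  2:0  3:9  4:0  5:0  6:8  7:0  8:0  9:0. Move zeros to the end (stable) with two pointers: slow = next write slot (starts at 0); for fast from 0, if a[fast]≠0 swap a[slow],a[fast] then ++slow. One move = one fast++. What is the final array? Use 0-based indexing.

slow=0 fast=0: a[fast]=4≠0 swap→a[0]=4, slow++,fast++
slow=1 fast=1: a[fast]=0, fast++
slow=1 fast=2: a[fast]=0, fast++
slow=1 fast=3: a[fast]=9≠0 swap→a[1]=9, slow++,fast++
slow=2 fast=4: a[fast]=0, fast++
slow=2 fast=5: a[fast]=0, fast++
slow=2 fast=6: a[fast]=8≠0 swap→a[2]=8, slow++,fast++
slow=3 fast=7: a[fast]=0, fast++
slow=3 fast=8: a[fast]=0, fast++
slow=3 fast=9: a[fast]=0, fast++

[4, 9, 8, 0, 0, 0, 0, 0, 0, 0]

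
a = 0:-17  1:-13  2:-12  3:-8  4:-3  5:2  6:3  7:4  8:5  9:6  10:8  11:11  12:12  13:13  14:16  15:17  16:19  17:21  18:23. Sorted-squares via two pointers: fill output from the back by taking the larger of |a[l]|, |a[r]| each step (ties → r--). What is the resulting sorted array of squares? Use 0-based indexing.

l=0 r=18: |-17|<=|23| out[18]=529, r--
l=0 r=17: |-17|<=|21| out[17]=441, r--
l=0 r=16: |-17|<=|19| out[16]=361, r--
l=0 r=15: |-17|<=|17| out[15]=289, r--
l=0 r=14: |-17|>|16| out[14]=289, l++
l=1 r=14: |-13|<=|16| out[13]=256, r--
l=1 r=13: |-13|<=|13| out[12]=169, r--
l=1 r=12: |-13|>|12| out[11]=169, l++
l=2 r=12: |-12|<=|12| out[10]=144, r--
l=2 r=11: |-12|>|11| out[9]=144, l++
l=3 r=11: |-8|<=|11| out[8]=121, r--
l=3 r=10: |-8|<=|8| out[7]=64, r--
l=3 r=9: |-8|>|6| out[6]=64, l++
l=4 r=9: |-3|<=|6| out[5]=36, r--
l=4 r=8: |-3|<=|5| out[4]=25, r--
l=4 r=7: |-3|<=|4| out[3]=16, r--
l=4 r=6: |-3|<=|3| out[2]=9, r--
l=4 r=5: |-3|>|2| out[1]=9, l++
l=5 r=5: |2|<=|2| out[0]=4, r--

[4, 9, 9, 16, 25, 36, 64, 64, 121, 144, 144, 169, 169, 256, 289, 289, 361, 441, 529]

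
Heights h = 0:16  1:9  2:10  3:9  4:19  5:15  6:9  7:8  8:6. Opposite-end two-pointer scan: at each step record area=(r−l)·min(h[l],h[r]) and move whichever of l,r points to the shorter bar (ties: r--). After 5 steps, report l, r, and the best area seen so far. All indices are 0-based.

l=1, r=4, best area=75

l=0 r=8: min(16,6)*8=48 best=48 *, r--
l=0 r=7: min(16,8)*7=56 best=56 *, r--
l=0 r=6: min(16,9)*6=54 best=56, r--
l=0 r=5: min(16,15)*5=75 best=75 *, r--
l=0 r=4: min(16,19)*4=64 best=75, l++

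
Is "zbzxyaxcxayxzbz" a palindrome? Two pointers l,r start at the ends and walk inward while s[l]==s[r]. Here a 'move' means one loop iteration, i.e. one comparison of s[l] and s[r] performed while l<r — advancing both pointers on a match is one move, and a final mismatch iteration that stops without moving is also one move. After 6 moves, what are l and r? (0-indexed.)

l=6, r=8

l=0 r=14: 'z'=='z', l++,r--
l=1 r=13: 'b'=='b', l++,r--
l=2 r=12: 'z'=='z', l++,r--
l=3 r=11: 'x'=='x', l++,r--
l=4 r=10: 'y'=='y', l++,r--
l=5 r=9: 'a'=='a', l++,r--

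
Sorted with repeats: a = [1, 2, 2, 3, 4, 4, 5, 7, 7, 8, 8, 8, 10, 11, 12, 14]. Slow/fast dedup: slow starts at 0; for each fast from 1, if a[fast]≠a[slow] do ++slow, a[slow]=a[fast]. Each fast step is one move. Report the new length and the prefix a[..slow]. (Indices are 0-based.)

length 11; prefix = [1, 2, 3, 4, 5, 7, 8, 10, 11, 12, 14]

slow=0 fast=1: a[fast]=2≠a[slow]=1 write a[1]=2, slow++,fast++
slow=1 fast=2: a[fast]=2=a[slow] dup, fast++
slow=1 fast=3: a[fast]=3≠a[slow]=2 write a[2]=3, slow++,fast++
slow=2 fast=4: a[fast]=4≠a[slow]=3 write a[3]=4, slow++,fast++
slow=3 fast=5: a[fast]=4=a[slow] dup, fast++
slow=3 fast=6: a[fast]=5≠a[slow]=4 write a[4]=5, slow++,fast++
slow=4 fast=7: a[fast]=7≠a[slow]=5 write a[5]=7, slow++,fast++
slow=5 fast=8: a[fast]=7=a[slow] dup, fast++
slow=5 fast=9: a[fast]=8≠a[slow]=7 write a[6]=8, slow++,fast++
slow=6 fast=10: a[fast]=8=a[slow] dup, fast++
slow=6 fast=11: a[fast]=8=a[slow] dup, fast++
slow=6 fast=12: a[fast]=10≠a[slow]=8 write a[7]=10, slow++,fast++
slow=7 fast=13: a[fast]=11≠a[slow]=10 write a[8]=11, slow++,fast++
slow=8 fast=14: a[fast]=12≠a[slow]=11 write a[9]=12, slow++,fast++
slow=9 fast=15: a[fast]=14≠a[slow]=12 write a[10]=14, slow++,fast++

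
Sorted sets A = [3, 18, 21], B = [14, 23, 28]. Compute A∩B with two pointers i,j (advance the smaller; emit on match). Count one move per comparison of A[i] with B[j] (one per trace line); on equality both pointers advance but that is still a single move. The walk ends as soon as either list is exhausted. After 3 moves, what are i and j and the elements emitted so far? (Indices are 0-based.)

i=2, j=1, emitted=[]

[i=0,j=0] 3<14 → i++
[i=1,j=0] 18>14 → j++
[i=1,j=1] 18<23 → i++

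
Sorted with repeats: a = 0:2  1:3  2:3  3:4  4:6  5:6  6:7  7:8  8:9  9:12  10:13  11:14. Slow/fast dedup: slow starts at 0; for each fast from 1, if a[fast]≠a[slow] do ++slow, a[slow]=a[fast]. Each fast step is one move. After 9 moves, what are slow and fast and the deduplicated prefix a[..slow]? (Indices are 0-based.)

slow=7, fast=10, prefix=[2, 3, 4, 6, 7, 8, 9, 12]

slow=0 fast=1: a[fast]=3≠a[slow]=2 write a[1]=3, slow++,fast++
slow=1 fast=2: a[fast]=3=a[slow] dup, fast++
slow=1 fast=3: a[fast]=4≠a[slow]=3 write a[2]=4, slow++,fast++
slow=2 fast=4: a[fast]=6≠a[slow]=4 write a[3]=6, slow++,fast++
slow=3 fast=5: a[fast]=6=a[slow] dup, fast++
slow=3 fast=6: a[fast]=7≠a[slow]=6 write a[4]=7, slow++,fast++
slow=4 fast=7: a[fast]=8≠a[slow]=7 write a[5]=8, slow++,fast++
slow=5 fast=8: a[fast]=9≠a[slow]=8 write a[6]=9, slow++,fast++
slow=6 fast=9: a[fast]=12≠a[slow]=9 write a[7]=12, slow++,fast++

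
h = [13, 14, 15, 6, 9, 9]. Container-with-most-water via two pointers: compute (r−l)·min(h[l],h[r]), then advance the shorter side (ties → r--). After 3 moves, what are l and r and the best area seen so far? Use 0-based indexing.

l=0, r=2, best area=45

l=0 r=5: min(13,9)*5=45 best=45 *, r--
l=0 r=4: min(13,9)*4=36 best=45, r--
l=0 r=3: min(13,6)*3=18 best=45, r--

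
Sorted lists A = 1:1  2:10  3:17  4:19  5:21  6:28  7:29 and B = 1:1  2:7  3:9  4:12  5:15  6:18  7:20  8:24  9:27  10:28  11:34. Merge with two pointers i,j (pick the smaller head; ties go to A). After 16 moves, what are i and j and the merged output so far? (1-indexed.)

i=7, j=11, merged so far=[1, 1, 7, 9, 10, 12, 15, 17, 18, 19, 20, 21, 24, 27, 28, 28]

[i=1,j=1] A[i]=1<=B[j]=1 take 1 → i++
[i=2,j=1] A[i]=10>B[j]=1 take 1 → j++
[i=2,j=2] A[i]=10>B[j]=7 take 7 → j++
[i=2,j=3] A[i]=10>B[j]=9 take 9 → j++
[i=2,j=4] A[i]=10<=B[j]=12 take 10 → i++
[i=3,j=4] A[i]=17>B[j]=12 take 12 → j++
[i=3,j=5] A[i]=17>B[j]=15 take 15 → j++
[i=3,j=6] A[i]=17<=B[j]=18 take 17 → i++
[i=4,j=6] A[i]=19>B[j]=18 take 18 → j++
[i=4,j=7] A[i]=19<=B[j]=20 take 19 → i++
[i=5,j=7] A[i]=21>B[j]=20 take 20 → j++
[i=5,j=8] A[i]=21<=B[j]=24 take 21 → i++
[i=6,j=8] A[i]=28>B[j]=24 take 24 → j++
[i=6,j=9] A[i]=28>B[j]=27 take 27 → j++
[i=6,j=10] A[i]=28<=B[j]=28 take 28 → i++
[i=7,j=10] A[i]=29>B[j]=28 take 28 → j++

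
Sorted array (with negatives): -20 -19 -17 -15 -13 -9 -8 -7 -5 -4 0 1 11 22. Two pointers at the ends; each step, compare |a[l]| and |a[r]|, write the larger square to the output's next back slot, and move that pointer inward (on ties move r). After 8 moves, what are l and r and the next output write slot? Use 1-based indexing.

l=7, r=12, next write slot=6

l=1 r=14: |-20|<=|22| out[14]=484, r--
l=1 r=13: |-20|>|11| out[13]=400, l++
l=2 r=13: |-19|>|11| out[12]=361, l++
l=3 r=13: |-17|>|11| out[11]=289, l++
l=4 r=13: |-15|>|11| out[10]=225, l++
l=5 r=13: |-13|>|11| out[9]=169, l++
l=6 r=13: |-9|<=|11| out[8]=121, r--
l=6 r=12: |-9|>|1| out[7]=81, l++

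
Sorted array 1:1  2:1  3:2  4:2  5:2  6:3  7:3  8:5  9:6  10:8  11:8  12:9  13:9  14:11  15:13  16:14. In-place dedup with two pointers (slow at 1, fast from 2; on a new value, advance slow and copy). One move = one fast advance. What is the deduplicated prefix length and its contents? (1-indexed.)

length 10; prefix = [1, 2, 3, 5, 6, 8, 9, 11, 13, 14]

(s=1,f=2) a[fast]=1=a[slow] dup → fast++
(s=1,f=3) a[fast]=2≠a[slow]=1 write a[2]=2 → slow++,fast++
(s=2,f=4) a[fast]=2=a[slow] dup → fast++
(s=2,f=5) a[fast]=2=a[slow] dup → fast++
(s=2,f=6) a[fast]=3≠a[slow]=2 write a[3]=3 → slow++,fast++
(s=3,f=7) a[fast]=3=a[slow] dup → fast++
(s=3,f=8) a[fast]=5≠a[slow]=3 write a[4]=5 → slow++,fast++
(s=4,f=9) a[fast]=6≠a[slow]=5 write a[5]=6 → slow++,fast++
(s=5,f=10) a[fast]=8≠a[slow]=6 write a[6]=8 → slow++,fast++
(s=6,f=11) a[fast]=8=a[slow] dup → fast++
(s=6,f=12) a[fast]=9≠a[slow]=8 write a[7]=9 → slow++,fast++
(s=7,f=13) a[fast]=9=a[slow] dup → fast++
(s=7,f=14) a[fast]=11≠a[slow]=9 write a[8]=11 → slow++,fast++
(s=8,f=15) a[fast]=13≠a[slow]=11 write a[9]=13 → slow++,fast++
(s=9,f=16) a[fast]=14≠a[slow]=13 write a[10]=14 → slow++,fast++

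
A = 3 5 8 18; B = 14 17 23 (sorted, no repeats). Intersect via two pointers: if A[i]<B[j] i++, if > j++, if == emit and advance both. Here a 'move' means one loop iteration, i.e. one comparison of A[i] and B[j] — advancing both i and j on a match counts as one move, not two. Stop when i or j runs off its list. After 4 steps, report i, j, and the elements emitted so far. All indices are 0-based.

i=0 j=0: 3<14, i++
i=1 j=0: 5<14, i++
i=2 j=0: 8<14, i++
i=3 j=0: 18>14, j++

i=3, j=1, emitted=[]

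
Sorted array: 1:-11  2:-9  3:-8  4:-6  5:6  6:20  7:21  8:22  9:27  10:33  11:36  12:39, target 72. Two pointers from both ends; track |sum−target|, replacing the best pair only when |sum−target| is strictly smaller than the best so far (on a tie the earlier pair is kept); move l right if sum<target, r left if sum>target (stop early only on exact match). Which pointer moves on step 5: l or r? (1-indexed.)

l

[1,12] -11+39=28 d=44 * → l++
[2,12] -9+39=30 d=42 * → l++
[3,12] -8+39=31 d=41 * → l++
[4,12] -6+39=33 d=39 * → l++
[5,12] 6+39=45 d=27 * → l++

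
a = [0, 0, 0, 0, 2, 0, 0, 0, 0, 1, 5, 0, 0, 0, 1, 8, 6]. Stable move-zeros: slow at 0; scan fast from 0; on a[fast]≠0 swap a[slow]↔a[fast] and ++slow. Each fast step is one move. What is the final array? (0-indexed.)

slow=0 fast=0: a[fast]=0, fast++
slow=0 fast=1: a[fast]=0, fast++
slow=0 fast=2: a[fast]=0, fast++
slow=0 fast=3: a[fast]=0, fast++
slow=0 fast=4: a[fast]=2≠0 swap→a[0]=2, slow++,fast++
slow=1 fast=5: a[fast]=0, fast++
slow=1 fast=6: a[fast]=0, fast++
slow=1 fast=7: a[fast]=0, fast++
slow=1 fast=8: a[fast]=0, fast++
slow=1 fast=9: a[fast]=1≠0 swap→a[1]=1, slow++,fast++
slow=2 fast=10: a[fast]=5≠0 swap→a[2]=5, slow++,fast++
slow=3 fast=11: a[fast]=0, fast++
slow=3 fast=12: a[fast]=0, fast++
slow=3 fast=13: a[fast]=0, fast++
slow=3 fast=14: a[fast]=1≠0 swap→a[3]=1, slow++,fast++
slow=4 fast=15: a[fast]=8≠0 swap→a[4]=8, slow++,fast++
slow=5 fast=16: a[fast]=6≠0 swap→a[5]=6, slow++,fast++

[2, 1, 5, 1, 8, 6, 0, 0, 0, 0, 0, 0, 0, 0, 0, 0, 0]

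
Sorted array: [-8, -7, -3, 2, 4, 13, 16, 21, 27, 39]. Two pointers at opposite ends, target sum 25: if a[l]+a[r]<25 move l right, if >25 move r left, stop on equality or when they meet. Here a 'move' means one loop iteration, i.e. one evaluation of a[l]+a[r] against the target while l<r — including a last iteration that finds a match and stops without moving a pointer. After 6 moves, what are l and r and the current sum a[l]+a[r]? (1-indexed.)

l=5, r=8, sum=25

[1,10] -8+39=31 >25 → r--
[1,9] -8+27=19 <25 → l++
[2,9] -7+27=20 <25 → l++
[3,9] -3+27=24 <25 → l++
[4,9] 2+27=29 >25 → r--
[4,8] 2+21=23 <25 → l++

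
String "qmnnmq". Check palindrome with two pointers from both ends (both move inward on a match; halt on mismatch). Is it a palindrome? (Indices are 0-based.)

palindrome

[0,5] 'q'=='q' → l++,r--
[1,4] 'm'=='m' → l++,r--
[2,3] 'n'=='n' → l++,r--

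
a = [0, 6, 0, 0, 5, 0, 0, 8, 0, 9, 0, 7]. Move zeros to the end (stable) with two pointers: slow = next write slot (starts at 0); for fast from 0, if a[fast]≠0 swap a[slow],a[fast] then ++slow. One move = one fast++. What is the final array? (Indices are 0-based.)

[6, 5, 8, 9, 7, 0, 0, 0, 0, 0, 0, 0]

slow=0 fast=0: a[fast]=0, fast++
slow=0 fast=1: a[fast]=6≠0 swap→a[0]=6, slow++,fast++
slow=1 fast=2: a[fast]=0, fast++
slow=1 fast=3: a[fast]=0, fast++
slow=1 fast=4: a[fast]=5≠0 swap→a[1]=5, slow++,fast++
slow=2 fast=5: a[fast]=0, fast++
slow=2 fast=6: a[fast]=0, fast++
slow=2 fast=7: a[fast]=8≠0 swap→a[2]=8, slow++,fast++
slow=3 fast=8: a[fast]=0, fast++
slow=3 fast=9: a[fast]=9≠0 swap→a[3]=9, slow++,fast++
slow=4 fast=10: a[fast]=0, fast++
slow=4 fast=11: a[fast]=7≠0 swap→a[4]=7, slow++,fast++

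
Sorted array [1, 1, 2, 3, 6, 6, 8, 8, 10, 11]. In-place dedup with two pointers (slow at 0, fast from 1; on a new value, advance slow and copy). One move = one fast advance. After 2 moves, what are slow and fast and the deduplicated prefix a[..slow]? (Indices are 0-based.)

slow=0 fast=1: a[fast]=1=a[slow] dup, fast++
slow=0 fast=2: a[fast]=2≠a[slow]=1 write a[1]=2, slow++,fast++

slow=1, fast=3, prefix=[1, 2]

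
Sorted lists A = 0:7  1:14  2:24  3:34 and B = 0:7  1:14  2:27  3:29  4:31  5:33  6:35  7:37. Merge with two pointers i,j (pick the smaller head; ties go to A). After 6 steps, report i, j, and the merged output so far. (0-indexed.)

i=3, j=3, merged so far=[7, 7, 14, 14, 24, 27]

[i=0,j=0] A[i]=7<=B[j]=7 take 7 → i++
[i=1,j=0] A[i]=14>B[j]=7 take 7 → j++
[i=1,j=1] A[i]=14<=B[j]=14 take 14 → i++
[i=2,j=1] A[i]=24>B[j]=14 take 14 → j++
[i=2,j=2] A[i]=24<=B[j]=27 take 24 → i++
[i=3,j=2] A[i]=34>B[j]=27 take 27 → j++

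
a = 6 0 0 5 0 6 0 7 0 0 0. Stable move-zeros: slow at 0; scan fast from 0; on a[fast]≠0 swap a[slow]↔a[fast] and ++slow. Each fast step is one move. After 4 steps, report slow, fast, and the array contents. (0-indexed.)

(s=0,f=0) a[fast]=6≠0 swap→a[0]=6 → slow++,fast++
(s=1,f=1) a[fast]=0 → fast++
(s=1,f=2) a[fast]=0 → fast++
(s=1,f=3) a[fast]=5≠0 swap→a[1]=5 → slow++,fast++

slow=2, fast=4, a=[6, 5, 0, 0, 0, 6, 0, 7, 0, 0, 0]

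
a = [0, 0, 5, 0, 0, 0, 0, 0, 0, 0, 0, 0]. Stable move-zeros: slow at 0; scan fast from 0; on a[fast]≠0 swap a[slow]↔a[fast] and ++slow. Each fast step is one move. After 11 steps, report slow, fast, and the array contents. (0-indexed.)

slow=0 fast=0: a[fast]=0, fast++
slow=0 fast=1: a[fast]=0, fast++
slow=0 fast=2: a[fast]=5≠0 swap→a[0]=5, slow++,fast++
slow=1 fast=3: a[fast]=0, fast++
slow=1 fast=4: a[fast]=0, fast++
slow=1 fast=5: a[fast]=0, fast++
slow=1 fast=6: a[fast]=0, fast++
slow=1 fast=7: a[fast]=0, fast++
slow=1 fast=8: a[fast]=0, fast++
slow=1 fast=9: a[fast]=0, fast++
slow=1 fast=10: a[fast]=0, fast++

slow=1, fast=11, a=[5, 0, 0, 0, 0, 0, 0, 0, 0, 0, 0, 0]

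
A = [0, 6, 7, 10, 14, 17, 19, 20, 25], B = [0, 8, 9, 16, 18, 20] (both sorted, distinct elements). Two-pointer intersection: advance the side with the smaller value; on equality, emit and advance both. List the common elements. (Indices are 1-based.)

intersection = [0, 20]

[i=1,j=1] 0==0 emit → i++,j++
[i=2,j=2] 6<8 → i++
[i=3,j=2] 7<8 → i++
[i=4,j=2] 10>8 → j++
[i=4,j=3] 10>9 → j++
[i=4,j=4] 10<16 → i++
[i=5,j=4] 14<16 → i++
[i=6,j=4] 17>16 → j++
[i=6,j=5] 17<18 → i++
[i=7,j=5] 19>18 → j++
[i=7,j=6] 19<20 → i++
[i=8,j=6] 20==20 emit → i++,j++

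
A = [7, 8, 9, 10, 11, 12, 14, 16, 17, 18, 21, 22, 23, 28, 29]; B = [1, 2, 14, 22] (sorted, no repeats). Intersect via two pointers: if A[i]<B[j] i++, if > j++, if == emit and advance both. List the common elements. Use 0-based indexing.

intersection = [14, 22]

i=0 j=0: 7>1, j++
i=0 j=1: 7>2, j++
i=0 j=2: 7<14, i++
i=1 j=2: 8<14, i++
i=2 j=2: 9<14, i++
i=3 j=2: 10<14, i++
i=4 j=2: 11<14, i++
i=5 j=2: 12<14, i++
i=6 j=2: 14==14 emit, i++,j++
i=7 j=3: 16<22, i++
i=8 j=3: 17<22, i++
i=9 j=3: 18<22, i++
i=10 j=3: 21<22, i++
i=11 j=3: 22==22 emit, i++,j++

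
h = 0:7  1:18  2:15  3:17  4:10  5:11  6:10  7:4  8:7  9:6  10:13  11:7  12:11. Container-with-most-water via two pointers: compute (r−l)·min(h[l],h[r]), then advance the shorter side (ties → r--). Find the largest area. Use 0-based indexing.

max area = 121

l=0 r=12: min(7,11)*12=84 best=84 *, l++
l=1 r=12: min(18,11)*11=121 best=121 *, r--
l=1 r=11: min(18,7)*10=70 best=121, r--
l=1 r=10: min(18,13)*9=117 best=121, r--
l=1 r=9: min(18,6)*8=48 best=121, r--
l=1 r=8: min(18,7)*7=49 best=121, r--
l=1 r=7: min(18,4)*6=24 best=121, r--
l=1 r=6: min(18,10)*5=50 best=121, r--
l=1 r=5: min(18,11)*4=44 best=121, r--
l=1 r=4: min(18,10)*3=30 best=121, r--
l=1 r=3: min(18,17)*2=34 best=121, r--
l=1 r=2: min(18,15)*1=15 best=121, r--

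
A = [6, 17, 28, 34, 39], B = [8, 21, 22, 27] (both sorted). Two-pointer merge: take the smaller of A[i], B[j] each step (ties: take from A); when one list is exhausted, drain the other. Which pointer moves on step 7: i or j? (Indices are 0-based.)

i

i=0 j=0: A[i]=6<=B[j]=8 take 6, i++
i=1 j=0: A[i]=17>B[j]=8 take 8, j++
i=1 j=1: A[i]=17<=B[j]=21 take 17, i++
i=2 j=1: A[i]=28>B[j]=21 take 21, j++
i=2 j=2: A[i]=28>B[j]=22 take 22, j++
i=2 j=3: A[i]=28>B[j]=27 take 27, j++
i=2 j=4: B done, take A[i]=28, i++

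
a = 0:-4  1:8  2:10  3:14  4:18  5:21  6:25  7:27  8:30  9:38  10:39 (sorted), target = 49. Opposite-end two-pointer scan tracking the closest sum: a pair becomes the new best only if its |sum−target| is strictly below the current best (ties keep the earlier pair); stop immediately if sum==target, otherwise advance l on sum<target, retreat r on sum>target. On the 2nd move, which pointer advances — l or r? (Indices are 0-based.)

[0,10] -4+39=35 d=14 * → l++
[1,10] 8+39=47 d=2 * → l++

l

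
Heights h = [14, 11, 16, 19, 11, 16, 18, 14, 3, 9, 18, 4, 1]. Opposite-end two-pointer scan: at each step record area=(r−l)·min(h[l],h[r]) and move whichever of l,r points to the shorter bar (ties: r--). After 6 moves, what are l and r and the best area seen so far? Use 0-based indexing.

[0,12] min(14,1)*12=12 best=12 * → r--
[0,11] min(14,4)*11=44 best=44 * → r--
[0,10] min(14,18)*10=140 best=140 * → l++
[1,10] min(11,18)*9=99 best=140 → l++
[2,10] min(16,18)*8=128 best=140 → l++
[3,10] min(19,18)*7=126 best=140 → r--

l=3, r=9, best area=140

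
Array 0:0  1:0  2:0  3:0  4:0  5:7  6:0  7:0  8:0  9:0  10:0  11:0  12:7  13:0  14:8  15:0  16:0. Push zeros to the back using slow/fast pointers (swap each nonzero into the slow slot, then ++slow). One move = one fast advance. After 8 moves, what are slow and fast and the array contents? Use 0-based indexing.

(s=0,f=0) a[fast]=0 → fast++
(s=0,f=1) a[fast]=0 → fast++
(s=0,f=2) a[fast]=0 → fast++
(s=0,f=3) a[fast]=0 → fast++
(s=0,f=4) a[fast]=0 → fast++
(s=0,f=5) a[fast]=7≠0 swap→a[0]=7 → slow++,fast++
(s=1,f=6) a[fast]=0 → fast++
(s=1,f=7) a[fast]=0 → fast++

slow=1, fast=8, a=[7, 0, 0, 0, 0, 0, 0, 0, 0, 0, 0, 0, 7, 0, 8, 0, 0]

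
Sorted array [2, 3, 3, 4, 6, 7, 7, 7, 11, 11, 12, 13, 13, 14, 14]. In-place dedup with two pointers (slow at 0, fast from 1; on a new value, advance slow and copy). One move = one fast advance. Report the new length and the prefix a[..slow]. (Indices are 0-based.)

(s=0,f=1) a[fast]=3≠a[slow]=2 write a[1]=3 → slow++,fast++
(s=1,f=2) a[fast]=3=a[slow] dup → fast++
(s=1,f=3) a[fast]=4≠a[slow]=3 write a[2]=4 → slow++,fast++
(s=2,f=4) a[fast]=6≠a[slow]=4 write a[3]=6 → slow++,fast++
(s=3,f=5) a[fast]=7≠a[slow]=6 write a[4]=7 → slow++,fast++
(s=4,f=6) a[fast]=7=a[slow] dup → fast++
(s=4,f=7) a[fast]=7=a[slow] dup → fast++
(s=4,f=8) a[fast]=11≠a[slow]=7 write a[5]=11 → slow++,fast++
(s=5,f=9) a[fast]=11=a[slow] dup → fast++
(s=5,f=10) a[fast]=12≠a[slow]=11 write a[6]=12 → slow++,fast++
(s=6,f=11) a[fast]=13≠a[slow]=12 write a[7]=13 → slow++,fast++
(s=7,f=12) a[fast]=13=a[slow] dup → fast++
(s=7,f=13) a[fast]=14≠a[slow]=13 write a[8]=14 → slow++,fast++
(s=8,f=14) a[fast]=14=a[slow] dup → fast++

length 9; prefix = [2, 3, 4, 6, 7, 11, 12, 13, 14]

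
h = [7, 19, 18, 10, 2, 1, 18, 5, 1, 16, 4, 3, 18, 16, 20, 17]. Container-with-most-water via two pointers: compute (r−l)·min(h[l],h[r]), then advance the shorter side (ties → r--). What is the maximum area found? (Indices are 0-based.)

[0,15] min(7,17)*15=105 best=105 * → l++
[1,15] min(19,17)*14=238 best=238 * → r--
[1,14] min(19,20)*13=247 best=247 * → l++
[2,14] min(18,20)*12=216 best=247 → l++
[3,14] min(10,20)*11=110 best=247 → l++
[4,14] min(2,20)*10=20 best=247 → l++
[5,14] min(1,20)*9=9 best=247 → l++
[6,14] min(18,20)*8=144 best=247 → l++
[7,14] min(5,20)*7=35 best=247 → l++
[8,14] min(1,20)*6=6 best=247 → l++
[9,14] min(16,20)*5=80 best=247 → l++
[10,14] min(4,20)*4=16 best=247 → l++
[11,14] min(3,20)*3=9 best=247 → l++
[12,14] min(18,20)*2=36 best=247 → l++
[13,14] min(16,20)*1=16 best=247 → l++

max area = 247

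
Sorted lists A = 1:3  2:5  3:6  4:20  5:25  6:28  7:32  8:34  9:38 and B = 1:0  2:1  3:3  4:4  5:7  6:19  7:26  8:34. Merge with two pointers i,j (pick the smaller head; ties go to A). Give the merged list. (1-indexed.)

[0, 1, 3, 3, 4, 5, 6, 7, 19, 20, 25, 26, 28, 32, 34, 34, 38]

[i=1,j=1] A[i]=3>B[j]=0 take 0 → j++
[i=1,j=2] A[i]=3>B[j]=1 take 1 → j++
[i=1,j=3] A[i]=3<=B[j]=3 take 3 → i++
[i=2,j=3] A[i]=5>B[j]=3 take 3 → j++
[i=2,j=4] A[i]=5>B[j]=4 take 4 → j++
[i=2,j=5] A[i]=5<=B[j]=7 take 5 → i++
[i=3,j=5] A[i]=6<=B[j]=7 take 6 → i++
[i=4,j=5] A[i]=20>B[j]=7 take 7 → j++
[i=4,j=6] A[i]=20>B[j]=19 take 19 → j++
[i=4,j=7] A[i]=20<=B[j]=26 take 20 → i++
[i=5,j=7] A[i]=25<=B[j]=26 take 25 → i++
[i=6,j=7] A[i]=28>B[j]=26 take 26 → j++
[i=6,j=8] A[i]=28<=B[j]=34 take 28 → i++
[i=7,j=8] A[i]=32<=B[j]=34 take 32 → i++
[i=8,j=8] A[i]=34<=B[j]=34 take 34 → i++
[i=9,j=8] A[i]=38>B[j]=34 take 34 → j++
[i=9,j=9] B done, take A[i]=38 → i++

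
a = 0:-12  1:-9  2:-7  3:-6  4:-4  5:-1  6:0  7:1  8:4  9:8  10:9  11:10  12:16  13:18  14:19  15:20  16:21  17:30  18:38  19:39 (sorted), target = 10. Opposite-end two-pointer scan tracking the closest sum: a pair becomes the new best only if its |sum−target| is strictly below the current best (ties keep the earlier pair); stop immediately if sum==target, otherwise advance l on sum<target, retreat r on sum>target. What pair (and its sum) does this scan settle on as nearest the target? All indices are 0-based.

pair (-9, 19) with sum 10 (|Δ|=0)

l=0 r=19: -12+39=27 d=17 *, r--
l=0 r=18: -12+38=26 d=16 *, r--
l=0 r=17: -12+30=18 d=8 *, r--
l=0 r=16: -12+21=9 d=1 *, l++
l=1 r=16: -9+21=12 d=2, r--
l=1 r=15: -9+20=11 d=1, r--
l=1 r=14: -9+19=10 d=0 *, stop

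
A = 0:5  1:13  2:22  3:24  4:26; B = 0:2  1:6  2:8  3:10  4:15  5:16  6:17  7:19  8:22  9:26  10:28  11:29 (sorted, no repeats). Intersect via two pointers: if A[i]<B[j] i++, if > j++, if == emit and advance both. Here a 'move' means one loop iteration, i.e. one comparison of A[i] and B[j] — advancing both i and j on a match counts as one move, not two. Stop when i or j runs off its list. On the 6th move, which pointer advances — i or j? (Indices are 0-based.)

i

i=0 j=0: 5>2, j++
i=0 j=1: 5<6, i++
i=1 j=1: 13>6, j++
i=1 j=2: 13>8, j++
i=1 j=3: 13>10, j++
i=1 j=4: 13<15, i++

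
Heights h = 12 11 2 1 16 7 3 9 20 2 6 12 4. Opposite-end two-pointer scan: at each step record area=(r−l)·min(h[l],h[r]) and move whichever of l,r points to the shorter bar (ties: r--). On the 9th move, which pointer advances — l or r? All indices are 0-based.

l

[0,12] min(12,4)*12=48 best=48 * → r--
[0,11] min(12,12)*11=132 best=132 * → r--
[0,10] min(12,6)*10=60 best=132 → r--
[0,9] min(12,2)*9=18 best=132 → r--
[0,8] min(12,20)*8=96 best=132 → l++
[1,8] min(11,20)*7=77 best=132 → l++
[2,8] min(2,20)*6=12 best=132 → l++
[3,8] min(1,20)*5=5 best=132 → l++
[4,8] min(16,20)*4=64 best=132 → l++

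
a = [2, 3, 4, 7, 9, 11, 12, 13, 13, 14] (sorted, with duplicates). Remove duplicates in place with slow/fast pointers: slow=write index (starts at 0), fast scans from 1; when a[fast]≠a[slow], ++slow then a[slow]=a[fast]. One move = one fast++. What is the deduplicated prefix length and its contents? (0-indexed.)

slow=0 fast=1: a[fast]=3≠a[slow]=2 write a[1]=3, slow++,fast++
slow=1 fast=2: a[fast]=4≠a[slow]=3 write a[2]=4, slow++,fast++
slow=2 fast=3: a[fast]=7≠a[slow]=4 write a[3]=7, slow++,fast++
slow=3 fast=4: a[fast]=9≠a[slow]=7 write a[4]=9, slow++,fast++
slow=4 fast=5: a[fast]=11≠a[slow]=9 write a[5]=11, slow++,fast++
slow=5 fast=6: a[fast]=12≠a[slow]=11 write a[6]=12, slow++,fast++
slow=6 fast=7: a[fast]=13≠a[slow]=12 write a[7]=13, slow++,fast++
slow=7 fast=8: a[fast]=13=a[slow] dup, fast++
slow=7 fast=9: a[fast]=14≠a[slow]=13 write a[8]=14, slow++,fast++

length 9; prefix = [2, 3, 4, 7, 9, 11, 12, 13, 14]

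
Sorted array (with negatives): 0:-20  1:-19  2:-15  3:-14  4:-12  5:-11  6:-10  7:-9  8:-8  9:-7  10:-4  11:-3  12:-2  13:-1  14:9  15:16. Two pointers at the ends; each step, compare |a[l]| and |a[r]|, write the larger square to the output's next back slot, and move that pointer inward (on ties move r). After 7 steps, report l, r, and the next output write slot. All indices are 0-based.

l=6, r=14, next write slot=8

l=0 r=15: |-20|>|16| out[15]=400, l++
l=1 r=15: |-19|>|16| out[14]=361, l++
l=2 r=15: |-15|<=|16| out[13]=256, r--
l=2 r=14: |-15|>|9| out[12]=225, l++
l=3 r=14: |-14|>|9| out[11]=196, l++
l=4 r=14: |-12|>|9| out[10]=144, l++
l=5 r=14: |-11|>|9| out[9]=121, l++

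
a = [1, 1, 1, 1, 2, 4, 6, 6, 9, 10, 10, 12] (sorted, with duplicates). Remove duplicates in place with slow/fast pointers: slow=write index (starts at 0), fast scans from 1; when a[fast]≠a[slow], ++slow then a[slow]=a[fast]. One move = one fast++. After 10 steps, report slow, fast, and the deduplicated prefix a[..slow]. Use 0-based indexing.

slow=5, fast=11, prefix=[1, 2, 4, 6, 9, 10]

slow=0 fast=1: a[fast]=1=a[slow] dup, fast++
slow=0 fast=2: a[fast]=1=a[slow] dup, fast++
slow=0 fast=3: a[fast]=1=a[slow] dup, fast++
slow=0 fast=4: a[fast]=2≠a[slow]=1 write a[1]=2, slow++,fast++
slow=1 fast=5: a[fast]=4≠a[slow]=2 write a[2]=4, slow++,fast++
slow=2 fast=6: a[fast]=6≠a[slow]=4 write a[3]=6, slow++,fast++
slow=3 fast=7: a[fast]=6=a[slow] dup, fast++
slow=3 fast=8: a[fast]=9≠a[slow]=6 write a[4]=9, slow++,fast++
slow=4 fast=9: a[fast]=10≠a[slow]=9 write a[5]=10, slow++,fast++
slow=5 fast=10: a[fast]=10=a[slow] dup, fast++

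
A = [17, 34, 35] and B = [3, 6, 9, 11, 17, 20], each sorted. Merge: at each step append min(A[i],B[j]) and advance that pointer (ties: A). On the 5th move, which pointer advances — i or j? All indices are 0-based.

i=0 j=0: A[i]=17>B[j]=3 take 3, j++
i=0 j=1: A[i]=17>B[j]=6 take 6, j++
i=0 j=2: A[i]=17>B[j]=9 take 9, j++
i=0 j=3: A[i]=17>B[j]=11 take 11, j++
i=0 j=4: A[i]=17<=B[j]=17 take 17, i++

i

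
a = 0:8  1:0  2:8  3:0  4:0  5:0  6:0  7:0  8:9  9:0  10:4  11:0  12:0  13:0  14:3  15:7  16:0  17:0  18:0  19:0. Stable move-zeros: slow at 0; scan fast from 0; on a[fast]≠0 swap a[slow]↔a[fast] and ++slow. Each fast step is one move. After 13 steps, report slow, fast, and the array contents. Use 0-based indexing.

slow=0 fast=0: a[fast]=8≠0 swap→a[0]=8, slow++,fast++
slow=1 fast=1: a[fast]=0, fast++
slow=1 fast=2: a[fast]=8≠0 swap→a[1]=8, slow++,fast++
slow=2 fast=3: a[fast]=0, fast++
slow=2 fast=4: a[fast]=0, fast++
slow=2 fast=5: a[fast]=0, fast++
slow=2 fast=6: a[fast]=0, fast++
slow=2 fast=7: a[fast]=0, fast++
slow=2 fast=8: a[fast]=9≠0 swap→a[2]=9, slow++,fast++
slow=3 fast=9: a[fast]=0, fast++
slow=3 fast=10: a[fast]=4≠0 swap→a[3]=4, slow++,fast++
slow=4 fast=11: a[fast]=0, fast++
slow=4 fast=12: a[fast]=0, fast++

slow=4, fast=13, a=[8, 8, 9, 4, 0, 0, 0, 0, 0, 0, 0, 0, 0, 0, 3, 7, 0, 0, 0, 0]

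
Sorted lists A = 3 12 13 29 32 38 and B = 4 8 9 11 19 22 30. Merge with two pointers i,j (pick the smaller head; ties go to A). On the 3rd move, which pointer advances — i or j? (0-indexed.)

j

i=0 j=0: A[i]=3<=B[j]=4 take 3, i++
i=1 j=0: A[i]=12>B[j]=4 take 4, j++
i=1 j=1: A[i]=12>B[j]=8 take 8, j++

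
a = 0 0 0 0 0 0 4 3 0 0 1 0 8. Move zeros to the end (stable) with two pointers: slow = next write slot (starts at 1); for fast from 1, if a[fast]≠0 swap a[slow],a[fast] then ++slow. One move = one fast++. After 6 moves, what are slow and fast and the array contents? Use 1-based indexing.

slow=1, fast=7, a=[0, 0, 0, 0, 0, 0, 4, 3, 0, 0, 1, 0, 8]

slow=1 fast=1: a[fast]=0, fast++
slow=1 fast=2: a[fast]=0, fast++
slow=1 fast=3: a[fast]=0, fast++
slow=1 fast=4: a[fast]=0, fast++
slow=1 fast=5: a[fast]=0, fast++
slow=1 fast=6: a[fast]=0, fast++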